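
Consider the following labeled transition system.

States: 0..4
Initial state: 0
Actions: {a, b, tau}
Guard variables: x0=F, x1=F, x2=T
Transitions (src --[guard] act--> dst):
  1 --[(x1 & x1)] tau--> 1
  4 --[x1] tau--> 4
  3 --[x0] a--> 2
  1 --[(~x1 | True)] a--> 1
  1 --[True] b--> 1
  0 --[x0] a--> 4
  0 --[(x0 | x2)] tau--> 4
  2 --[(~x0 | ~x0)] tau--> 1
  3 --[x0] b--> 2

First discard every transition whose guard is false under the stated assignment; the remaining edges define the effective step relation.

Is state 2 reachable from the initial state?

Answer: UNREACHABLE

Working:
4 transition(s) survive guard evaluation.
Layer 0: {0}
Layer 1: {4}  total {0,4}
Reachable = {0,4}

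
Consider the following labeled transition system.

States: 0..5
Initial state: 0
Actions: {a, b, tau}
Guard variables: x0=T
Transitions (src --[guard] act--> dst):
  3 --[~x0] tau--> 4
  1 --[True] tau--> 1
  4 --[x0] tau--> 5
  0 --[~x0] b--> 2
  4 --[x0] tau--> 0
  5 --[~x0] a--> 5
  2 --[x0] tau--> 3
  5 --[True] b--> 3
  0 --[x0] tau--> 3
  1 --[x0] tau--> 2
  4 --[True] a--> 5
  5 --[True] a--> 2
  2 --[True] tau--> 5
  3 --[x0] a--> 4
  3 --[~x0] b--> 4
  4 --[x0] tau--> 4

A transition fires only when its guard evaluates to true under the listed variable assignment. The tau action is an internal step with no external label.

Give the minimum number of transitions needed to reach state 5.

Answer: 3

Trace:
Breadth-first toward 5:
  L0 = {0}
  L1 = {3}
  L2 = {4}
  L3 = {5}
5 enters at depth 3; path tau·a·a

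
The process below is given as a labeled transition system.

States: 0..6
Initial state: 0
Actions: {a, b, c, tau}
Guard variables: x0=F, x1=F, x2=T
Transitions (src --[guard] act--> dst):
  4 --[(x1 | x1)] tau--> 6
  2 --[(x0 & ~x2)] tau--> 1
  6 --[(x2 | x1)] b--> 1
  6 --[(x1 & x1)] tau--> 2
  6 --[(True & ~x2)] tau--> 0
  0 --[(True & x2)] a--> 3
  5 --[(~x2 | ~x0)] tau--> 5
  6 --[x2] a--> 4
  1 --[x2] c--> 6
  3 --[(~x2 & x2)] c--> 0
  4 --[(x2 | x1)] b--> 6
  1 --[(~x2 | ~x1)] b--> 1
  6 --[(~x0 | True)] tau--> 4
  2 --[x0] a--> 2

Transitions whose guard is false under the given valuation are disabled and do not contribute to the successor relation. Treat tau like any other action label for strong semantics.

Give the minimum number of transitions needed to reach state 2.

Answer: UNREACHABLE

Analysis:
BFS to 2:
  Layer 0: {0}
  Layer 1: {3}
2 never appears.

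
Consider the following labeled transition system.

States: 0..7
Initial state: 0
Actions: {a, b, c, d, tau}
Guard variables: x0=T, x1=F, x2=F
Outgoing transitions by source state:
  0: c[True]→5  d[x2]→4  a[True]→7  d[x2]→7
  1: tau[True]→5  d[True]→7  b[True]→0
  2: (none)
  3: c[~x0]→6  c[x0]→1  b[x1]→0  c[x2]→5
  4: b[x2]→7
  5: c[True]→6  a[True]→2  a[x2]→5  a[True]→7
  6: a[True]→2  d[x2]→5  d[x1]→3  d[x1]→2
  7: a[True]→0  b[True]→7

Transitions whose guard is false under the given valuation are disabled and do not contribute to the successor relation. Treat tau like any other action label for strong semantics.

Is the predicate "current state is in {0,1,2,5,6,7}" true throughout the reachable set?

Answer: INVARIANT HOLDS

Working:
Inv-set: {0,1,2,5,6,7}
Reachable = {0,2,5,6,7}
  0: ok
  2: ok
  5: ok
  6: ok
  7: ok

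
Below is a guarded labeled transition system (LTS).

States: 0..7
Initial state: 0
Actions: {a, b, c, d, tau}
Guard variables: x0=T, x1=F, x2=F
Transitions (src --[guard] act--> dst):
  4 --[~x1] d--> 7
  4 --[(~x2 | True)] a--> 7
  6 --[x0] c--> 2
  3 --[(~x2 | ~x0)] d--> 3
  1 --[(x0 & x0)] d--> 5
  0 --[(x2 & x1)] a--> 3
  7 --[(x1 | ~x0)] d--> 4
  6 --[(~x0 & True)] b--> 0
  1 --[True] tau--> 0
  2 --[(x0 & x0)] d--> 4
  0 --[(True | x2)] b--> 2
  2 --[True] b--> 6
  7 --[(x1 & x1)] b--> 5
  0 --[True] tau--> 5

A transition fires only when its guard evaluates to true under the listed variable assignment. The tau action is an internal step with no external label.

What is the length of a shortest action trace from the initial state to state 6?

Answer: 2

Working:
Breadth-first toward 6:
  depth 0: {0}
  depth 1: {2,5}
  depth 2: {4,6}
first hit 6 at d=2 via b·b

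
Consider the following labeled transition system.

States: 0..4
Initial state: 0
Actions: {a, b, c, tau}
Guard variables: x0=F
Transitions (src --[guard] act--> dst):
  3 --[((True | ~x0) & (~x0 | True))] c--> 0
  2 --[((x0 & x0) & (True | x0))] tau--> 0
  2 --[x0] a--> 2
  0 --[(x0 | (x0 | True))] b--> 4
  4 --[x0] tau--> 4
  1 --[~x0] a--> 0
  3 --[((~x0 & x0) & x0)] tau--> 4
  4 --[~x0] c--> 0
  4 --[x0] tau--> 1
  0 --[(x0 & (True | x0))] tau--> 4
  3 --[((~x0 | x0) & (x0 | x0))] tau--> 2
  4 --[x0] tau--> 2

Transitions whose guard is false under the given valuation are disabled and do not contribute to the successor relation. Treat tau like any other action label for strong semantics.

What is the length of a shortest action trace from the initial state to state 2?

Answer: UNREACHABLE

Working:
Layered search for 2:
  depth 0: {0}
  depth 1: {4}
2 never appears.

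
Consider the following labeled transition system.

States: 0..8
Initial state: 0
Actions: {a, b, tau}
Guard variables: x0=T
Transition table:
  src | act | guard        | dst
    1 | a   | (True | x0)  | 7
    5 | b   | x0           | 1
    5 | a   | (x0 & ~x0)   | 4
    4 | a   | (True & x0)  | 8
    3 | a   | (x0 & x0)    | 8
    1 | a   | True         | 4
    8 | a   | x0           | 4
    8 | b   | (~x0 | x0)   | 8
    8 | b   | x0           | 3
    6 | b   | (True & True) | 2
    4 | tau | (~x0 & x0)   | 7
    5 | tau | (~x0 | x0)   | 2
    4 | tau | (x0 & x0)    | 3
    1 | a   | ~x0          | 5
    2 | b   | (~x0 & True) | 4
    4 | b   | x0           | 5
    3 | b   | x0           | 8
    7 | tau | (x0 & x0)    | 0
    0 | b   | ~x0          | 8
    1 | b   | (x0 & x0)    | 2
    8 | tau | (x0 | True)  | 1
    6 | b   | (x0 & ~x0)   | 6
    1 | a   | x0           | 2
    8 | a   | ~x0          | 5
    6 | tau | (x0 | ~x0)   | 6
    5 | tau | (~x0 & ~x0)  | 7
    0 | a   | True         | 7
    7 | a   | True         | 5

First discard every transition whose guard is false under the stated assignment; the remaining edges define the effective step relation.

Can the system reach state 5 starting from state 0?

Answer: REACHABLE

Working:
20 transition(s) survive guard evaluation.
L0 = {0}
L1 = {7}  now seen {0,7}
L2 = {5}  now seen {0,5,7}
L3 = {1,2}  now seen {0,1,2,5,7}
L4 = {4}  now seen {0,1,2,4,5,7}
L5 = {3,8}  now seen {0,1,2,3,4,5,7,8}
Reachable = {0,1,2,3,4,5,7,8}
Path to 5: a·a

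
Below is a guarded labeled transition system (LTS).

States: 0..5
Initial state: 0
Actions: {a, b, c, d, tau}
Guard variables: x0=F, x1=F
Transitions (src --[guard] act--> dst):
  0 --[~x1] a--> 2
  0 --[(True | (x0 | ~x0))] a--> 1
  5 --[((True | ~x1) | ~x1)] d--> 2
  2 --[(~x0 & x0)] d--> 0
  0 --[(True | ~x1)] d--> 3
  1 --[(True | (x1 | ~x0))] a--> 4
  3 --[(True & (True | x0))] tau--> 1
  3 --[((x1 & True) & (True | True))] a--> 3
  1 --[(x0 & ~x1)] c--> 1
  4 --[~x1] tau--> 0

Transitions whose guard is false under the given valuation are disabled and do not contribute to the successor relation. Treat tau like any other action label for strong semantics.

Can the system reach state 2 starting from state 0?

7 transition(s) survive guard evaluation.
Layer 0: {0}
Layer 1: {1,2,3}  cumulative {0,1,2,3}
Layer 2: {4}  cumulative {0,1,2,3,4}
Reachable = {0,1,2,3,4}
trace reaching 2: a

Answer: REACHABLE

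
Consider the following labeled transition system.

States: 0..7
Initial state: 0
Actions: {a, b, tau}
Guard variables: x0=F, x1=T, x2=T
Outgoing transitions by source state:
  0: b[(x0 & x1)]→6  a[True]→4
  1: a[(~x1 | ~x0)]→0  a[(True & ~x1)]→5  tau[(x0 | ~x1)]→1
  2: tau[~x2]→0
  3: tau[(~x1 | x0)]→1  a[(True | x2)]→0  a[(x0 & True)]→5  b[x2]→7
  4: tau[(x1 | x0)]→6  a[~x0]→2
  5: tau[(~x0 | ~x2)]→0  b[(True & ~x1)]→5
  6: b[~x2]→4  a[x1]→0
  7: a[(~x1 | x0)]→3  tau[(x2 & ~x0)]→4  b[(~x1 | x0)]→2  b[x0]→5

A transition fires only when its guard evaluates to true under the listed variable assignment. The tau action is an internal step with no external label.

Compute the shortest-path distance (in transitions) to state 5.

Answer: UNREACHABLE

Working:
Breadth-first toward 5:
  L0 = {0}
  L1 = {4}
  L2 = {2,6}
5 never appears.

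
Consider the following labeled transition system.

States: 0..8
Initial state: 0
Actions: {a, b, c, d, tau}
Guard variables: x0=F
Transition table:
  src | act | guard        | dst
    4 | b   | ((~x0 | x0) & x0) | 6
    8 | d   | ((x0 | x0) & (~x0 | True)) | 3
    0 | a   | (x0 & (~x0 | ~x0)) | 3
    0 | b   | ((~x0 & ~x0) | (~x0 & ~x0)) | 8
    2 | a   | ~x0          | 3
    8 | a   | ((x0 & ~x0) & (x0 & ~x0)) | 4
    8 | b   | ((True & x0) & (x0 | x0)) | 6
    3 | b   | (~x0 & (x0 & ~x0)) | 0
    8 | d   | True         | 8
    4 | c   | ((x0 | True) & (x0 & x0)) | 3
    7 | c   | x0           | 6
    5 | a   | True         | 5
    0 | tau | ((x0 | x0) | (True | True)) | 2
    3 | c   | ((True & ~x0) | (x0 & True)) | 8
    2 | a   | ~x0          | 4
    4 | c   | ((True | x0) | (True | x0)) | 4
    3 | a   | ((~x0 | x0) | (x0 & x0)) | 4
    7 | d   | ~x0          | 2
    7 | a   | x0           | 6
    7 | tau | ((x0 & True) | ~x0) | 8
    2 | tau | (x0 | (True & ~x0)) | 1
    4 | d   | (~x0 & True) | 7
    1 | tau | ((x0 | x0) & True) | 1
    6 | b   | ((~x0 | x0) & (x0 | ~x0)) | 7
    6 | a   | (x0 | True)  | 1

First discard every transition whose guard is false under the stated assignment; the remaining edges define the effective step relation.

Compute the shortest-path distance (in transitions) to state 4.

Layered search for 4:
  L0 = {0}
  L1 = {2,8}
  L2 = {1,3,4}
depth(4)=2, e.g. tau·a

Answer: 2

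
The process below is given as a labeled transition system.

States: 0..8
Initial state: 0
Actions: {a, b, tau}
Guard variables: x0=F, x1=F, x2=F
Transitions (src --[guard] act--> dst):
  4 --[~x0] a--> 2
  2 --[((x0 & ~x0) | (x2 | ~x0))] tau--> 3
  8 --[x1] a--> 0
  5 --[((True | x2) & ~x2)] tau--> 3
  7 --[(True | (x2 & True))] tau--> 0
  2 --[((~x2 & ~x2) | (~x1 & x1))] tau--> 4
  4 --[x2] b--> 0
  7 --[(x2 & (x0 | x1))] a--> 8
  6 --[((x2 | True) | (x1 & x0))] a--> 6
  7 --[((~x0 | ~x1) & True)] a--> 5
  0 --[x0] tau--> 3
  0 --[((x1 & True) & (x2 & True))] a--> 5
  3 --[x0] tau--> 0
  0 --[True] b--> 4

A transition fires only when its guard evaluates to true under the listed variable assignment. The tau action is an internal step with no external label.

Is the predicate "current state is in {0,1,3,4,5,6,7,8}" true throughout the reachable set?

Allowed set {0,1,3,4,5,6,7,8}
Reachable = {0,2,3,4}
  0: ok
  2: outside
  3: ok
  4: ok
counterexample path to 2: b·a

Answer: INVARIANT VIOLATED at state 2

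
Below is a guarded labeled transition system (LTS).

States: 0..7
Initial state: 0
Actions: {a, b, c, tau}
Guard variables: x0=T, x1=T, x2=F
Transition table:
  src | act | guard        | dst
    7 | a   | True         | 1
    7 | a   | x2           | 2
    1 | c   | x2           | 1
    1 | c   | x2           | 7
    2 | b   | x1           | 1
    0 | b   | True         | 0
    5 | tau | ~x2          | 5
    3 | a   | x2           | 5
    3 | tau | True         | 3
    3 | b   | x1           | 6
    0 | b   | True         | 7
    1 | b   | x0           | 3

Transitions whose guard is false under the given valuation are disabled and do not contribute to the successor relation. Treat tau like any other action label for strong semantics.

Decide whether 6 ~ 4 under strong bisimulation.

Refine partition for ~:
  P[0] = {{0,1,2,3,4,5,6,7}}
  P[1] = {{0,1,2},{3},{4,6},{5},{7}}
  P[2] = {{0},{1},{2},{3},{4,6},{5},{7}}
stable after 3 split(s): 7 block(s)
[6]={4,6}  [4]={4,6}

Answer: BISIMILAR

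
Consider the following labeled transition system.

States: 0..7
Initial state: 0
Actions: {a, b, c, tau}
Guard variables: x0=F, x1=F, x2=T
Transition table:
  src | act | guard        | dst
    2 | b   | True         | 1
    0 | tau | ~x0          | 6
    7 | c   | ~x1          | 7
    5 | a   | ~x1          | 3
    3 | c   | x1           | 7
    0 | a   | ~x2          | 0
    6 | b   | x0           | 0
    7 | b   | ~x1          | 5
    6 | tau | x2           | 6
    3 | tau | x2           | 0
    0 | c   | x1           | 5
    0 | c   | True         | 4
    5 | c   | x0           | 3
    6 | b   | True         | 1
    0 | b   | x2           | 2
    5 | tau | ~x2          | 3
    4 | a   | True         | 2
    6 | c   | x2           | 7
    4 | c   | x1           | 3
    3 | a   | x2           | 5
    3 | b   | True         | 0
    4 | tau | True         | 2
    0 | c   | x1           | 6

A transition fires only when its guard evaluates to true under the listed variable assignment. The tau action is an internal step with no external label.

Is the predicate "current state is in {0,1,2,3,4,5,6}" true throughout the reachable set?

Allowed set {0,1,2,3,4,5,6}
Reachable = {0,1,2,3,4,5,6,7}
  0: safe
  1: safe
  2: safe
  3: safe
  4: safe
  5: safe
  6: safe
  7: outside
counterexample path to 7: tau·c

Answer: INVARIANT VIOLATED at state 7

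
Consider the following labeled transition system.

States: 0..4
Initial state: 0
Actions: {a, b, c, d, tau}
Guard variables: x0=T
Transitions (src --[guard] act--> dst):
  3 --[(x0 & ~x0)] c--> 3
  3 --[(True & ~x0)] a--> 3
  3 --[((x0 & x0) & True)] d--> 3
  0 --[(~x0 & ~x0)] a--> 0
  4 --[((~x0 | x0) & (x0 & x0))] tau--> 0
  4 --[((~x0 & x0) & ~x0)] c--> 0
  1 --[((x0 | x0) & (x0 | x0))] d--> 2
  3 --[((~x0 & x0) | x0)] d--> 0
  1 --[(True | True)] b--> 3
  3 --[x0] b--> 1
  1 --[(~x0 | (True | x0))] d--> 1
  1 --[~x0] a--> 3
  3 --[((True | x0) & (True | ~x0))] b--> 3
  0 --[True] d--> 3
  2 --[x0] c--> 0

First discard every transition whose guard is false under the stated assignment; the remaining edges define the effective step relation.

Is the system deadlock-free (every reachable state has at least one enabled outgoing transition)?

R = {0,1,2,3}
  0: d→3  [1 exit(s)]
  1: b→3  d→1  d→2  [3 exit(s)]
  2: c→0  [1 exit(s)]
  3: b→1  b→3  d→0  d→3  [4 exit(s)]

Answer: DEADLOCK-FREE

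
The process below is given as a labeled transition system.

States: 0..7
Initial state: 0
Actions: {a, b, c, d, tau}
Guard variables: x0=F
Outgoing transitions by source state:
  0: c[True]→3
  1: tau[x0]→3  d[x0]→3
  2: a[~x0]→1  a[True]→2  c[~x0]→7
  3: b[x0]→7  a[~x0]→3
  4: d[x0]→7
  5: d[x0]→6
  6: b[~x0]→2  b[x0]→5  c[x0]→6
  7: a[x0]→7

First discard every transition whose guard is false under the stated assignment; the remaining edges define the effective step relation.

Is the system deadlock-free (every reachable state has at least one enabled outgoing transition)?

Reach set: {0,3}
  0: c→3  [1 out]
  3: a→3  [1 out]

Answer: DEADLOCK-FREE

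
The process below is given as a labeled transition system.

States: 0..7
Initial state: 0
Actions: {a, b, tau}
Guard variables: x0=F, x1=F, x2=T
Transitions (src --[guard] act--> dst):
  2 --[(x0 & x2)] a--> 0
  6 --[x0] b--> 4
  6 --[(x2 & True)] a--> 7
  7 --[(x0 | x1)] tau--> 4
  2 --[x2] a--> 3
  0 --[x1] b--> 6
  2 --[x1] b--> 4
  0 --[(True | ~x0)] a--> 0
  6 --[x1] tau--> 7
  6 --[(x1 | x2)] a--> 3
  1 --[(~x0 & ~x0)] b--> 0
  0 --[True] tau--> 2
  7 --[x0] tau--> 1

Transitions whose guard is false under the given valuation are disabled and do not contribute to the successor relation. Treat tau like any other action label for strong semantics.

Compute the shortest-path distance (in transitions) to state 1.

Answer: UNREACHABLE

Analysis:
Layered search for 1:
  depth 0: {0}
  depth 1: {2}
  depth 2: {3}
1 never appears.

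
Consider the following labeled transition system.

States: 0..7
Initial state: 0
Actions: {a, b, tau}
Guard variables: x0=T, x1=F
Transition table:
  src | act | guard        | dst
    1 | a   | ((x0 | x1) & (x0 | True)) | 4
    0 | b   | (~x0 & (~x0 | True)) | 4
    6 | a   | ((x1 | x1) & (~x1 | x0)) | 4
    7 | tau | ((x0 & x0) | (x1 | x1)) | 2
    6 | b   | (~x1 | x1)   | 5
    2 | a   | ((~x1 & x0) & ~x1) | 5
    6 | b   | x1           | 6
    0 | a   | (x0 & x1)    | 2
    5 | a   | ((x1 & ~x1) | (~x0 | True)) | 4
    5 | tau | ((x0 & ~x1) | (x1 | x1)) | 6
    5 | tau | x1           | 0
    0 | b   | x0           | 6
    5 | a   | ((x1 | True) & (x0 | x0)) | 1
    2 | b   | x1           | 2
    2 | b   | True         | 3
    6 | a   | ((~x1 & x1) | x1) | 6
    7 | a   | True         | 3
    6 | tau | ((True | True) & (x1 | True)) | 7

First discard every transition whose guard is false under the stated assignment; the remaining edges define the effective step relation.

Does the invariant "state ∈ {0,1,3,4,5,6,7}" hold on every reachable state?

Inv-set: {0,1,3,4,5,6,7}
Reach set: {0,1,2,3,4,5,6,7}
  0: safe
  1: safe
  2: ✗ unsafe
  3: safe
  4: safe
  5: safe
  6: safe
  7: safe
reach 2 via b·tau·tau — violates

Answer: INVARIANT VIOLATED at state 2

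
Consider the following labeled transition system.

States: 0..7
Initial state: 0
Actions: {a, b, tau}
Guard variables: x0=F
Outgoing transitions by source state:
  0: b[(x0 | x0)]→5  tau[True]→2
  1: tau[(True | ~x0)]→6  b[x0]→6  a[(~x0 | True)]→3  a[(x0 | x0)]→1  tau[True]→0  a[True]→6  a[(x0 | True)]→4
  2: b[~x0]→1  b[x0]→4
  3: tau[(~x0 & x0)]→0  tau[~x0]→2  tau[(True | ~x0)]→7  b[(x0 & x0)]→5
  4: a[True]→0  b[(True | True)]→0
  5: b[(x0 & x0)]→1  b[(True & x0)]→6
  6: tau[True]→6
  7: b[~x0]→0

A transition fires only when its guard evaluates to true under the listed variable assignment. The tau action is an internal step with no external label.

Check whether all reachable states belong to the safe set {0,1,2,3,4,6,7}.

Answer: INVARIANT HOLDS

Working:
Allowed set {0,1,2,3,4,6,7}
Reach set: {0,1,2,3,4,6,7}
  0: safe
  1: safe
  2: safe
  3: safe
  4: safe
  6: safe
  7: safe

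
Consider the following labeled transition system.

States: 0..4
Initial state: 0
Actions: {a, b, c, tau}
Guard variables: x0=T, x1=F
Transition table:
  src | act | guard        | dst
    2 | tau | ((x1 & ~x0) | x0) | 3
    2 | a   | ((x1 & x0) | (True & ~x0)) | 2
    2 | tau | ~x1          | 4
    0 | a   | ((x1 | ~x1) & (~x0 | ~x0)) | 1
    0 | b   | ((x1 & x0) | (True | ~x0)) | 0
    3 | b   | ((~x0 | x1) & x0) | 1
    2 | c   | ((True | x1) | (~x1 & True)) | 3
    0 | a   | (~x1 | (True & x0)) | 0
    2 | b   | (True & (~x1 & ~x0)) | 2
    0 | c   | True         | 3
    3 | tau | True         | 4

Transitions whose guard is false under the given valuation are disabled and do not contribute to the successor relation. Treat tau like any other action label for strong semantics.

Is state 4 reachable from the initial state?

Answer: REACHABLE

Analysis:
After dropping false guards: 7 live edges.
L0 = {0}
L1 = {3}  total {0,3}
L2 = {4}  total {0,3,4}
Reach set: {0,3,4}
trace reaching 4: c·tau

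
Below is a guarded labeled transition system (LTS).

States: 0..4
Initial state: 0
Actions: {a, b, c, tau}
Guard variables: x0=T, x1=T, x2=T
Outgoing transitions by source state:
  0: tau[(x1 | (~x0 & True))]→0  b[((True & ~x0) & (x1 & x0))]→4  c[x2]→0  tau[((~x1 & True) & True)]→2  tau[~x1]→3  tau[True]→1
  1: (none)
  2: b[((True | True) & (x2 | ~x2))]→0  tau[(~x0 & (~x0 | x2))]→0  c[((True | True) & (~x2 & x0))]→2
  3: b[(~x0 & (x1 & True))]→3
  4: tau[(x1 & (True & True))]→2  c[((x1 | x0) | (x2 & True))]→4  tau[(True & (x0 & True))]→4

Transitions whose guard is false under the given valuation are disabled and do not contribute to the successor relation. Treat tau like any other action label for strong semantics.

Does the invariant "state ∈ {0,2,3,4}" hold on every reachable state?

Safe = {0,2,3,4}
R = {0,1}
  0: ✓
  1: ✗ unsafe
witness against invariant: tau → 1

Answer: INVARIANT VIOLATED at state 1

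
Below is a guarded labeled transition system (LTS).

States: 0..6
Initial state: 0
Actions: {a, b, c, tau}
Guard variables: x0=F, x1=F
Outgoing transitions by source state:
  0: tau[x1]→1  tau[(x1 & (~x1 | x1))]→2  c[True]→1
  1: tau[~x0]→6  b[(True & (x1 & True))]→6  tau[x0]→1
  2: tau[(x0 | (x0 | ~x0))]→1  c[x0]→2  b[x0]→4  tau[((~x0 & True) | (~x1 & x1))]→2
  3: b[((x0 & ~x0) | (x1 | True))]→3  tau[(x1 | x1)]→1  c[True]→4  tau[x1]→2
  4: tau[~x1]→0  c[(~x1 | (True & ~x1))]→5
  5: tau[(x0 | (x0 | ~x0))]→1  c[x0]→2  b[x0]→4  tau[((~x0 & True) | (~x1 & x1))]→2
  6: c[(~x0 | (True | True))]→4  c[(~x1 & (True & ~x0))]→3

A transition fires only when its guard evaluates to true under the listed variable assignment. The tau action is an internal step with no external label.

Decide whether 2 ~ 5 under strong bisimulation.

Answer: BISIMILAR

Analysis:
Bisimulation quotient by refinement:
  round 0: {{0,1,2,3,4,5,6}}
  round 1: {{0,6},{1,2,5},{3},{4}}
  round 2: {{0},{1},{2,5},{3},{4},{6}}
6 equivalence class(es) (converged in 3)
[2]={2,5}  [5]={2,5}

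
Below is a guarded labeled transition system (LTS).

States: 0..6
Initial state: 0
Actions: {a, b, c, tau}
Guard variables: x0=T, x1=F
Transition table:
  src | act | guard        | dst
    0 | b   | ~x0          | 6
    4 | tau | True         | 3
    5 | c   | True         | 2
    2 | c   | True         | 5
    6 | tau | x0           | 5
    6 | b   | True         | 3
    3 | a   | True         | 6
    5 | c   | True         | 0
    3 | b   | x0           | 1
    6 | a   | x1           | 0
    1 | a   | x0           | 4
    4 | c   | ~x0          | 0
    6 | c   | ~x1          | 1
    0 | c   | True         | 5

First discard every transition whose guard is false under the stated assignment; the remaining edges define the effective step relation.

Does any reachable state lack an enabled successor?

Answer: DEADLOCK-FREE

Trace:
R = {0,2,5}
  0: c→5  [1 exit(s)]
  2: c→5  [1 exit(s)]
  5: c→0  c→2  [2 exit(s)]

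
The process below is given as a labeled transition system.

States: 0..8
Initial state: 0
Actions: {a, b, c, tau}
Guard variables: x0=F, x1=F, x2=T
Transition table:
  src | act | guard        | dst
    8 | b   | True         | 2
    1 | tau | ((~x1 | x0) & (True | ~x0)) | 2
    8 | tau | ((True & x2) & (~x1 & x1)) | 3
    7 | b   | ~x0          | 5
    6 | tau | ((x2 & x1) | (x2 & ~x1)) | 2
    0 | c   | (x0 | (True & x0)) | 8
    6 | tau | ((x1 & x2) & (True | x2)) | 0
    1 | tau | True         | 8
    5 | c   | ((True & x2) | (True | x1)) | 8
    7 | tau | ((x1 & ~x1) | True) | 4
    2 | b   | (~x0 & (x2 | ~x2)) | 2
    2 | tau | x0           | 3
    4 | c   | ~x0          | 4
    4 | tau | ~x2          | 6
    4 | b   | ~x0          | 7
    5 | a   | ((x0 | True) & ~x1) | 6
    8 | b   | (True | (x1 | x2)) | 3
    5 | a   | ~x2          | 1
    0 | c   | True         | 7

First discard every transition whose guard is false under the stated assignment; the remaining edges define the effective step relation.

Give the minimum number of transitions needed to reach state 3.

Layered search for 3:
  Layer 0: {0}
  Layer 1: {7}
  Layer 2: {4,5}
  Layer 3: {6,8}
  Layer 4: {2,3}
depth(3)=4, e.g. c·b·c·b

Answer: 4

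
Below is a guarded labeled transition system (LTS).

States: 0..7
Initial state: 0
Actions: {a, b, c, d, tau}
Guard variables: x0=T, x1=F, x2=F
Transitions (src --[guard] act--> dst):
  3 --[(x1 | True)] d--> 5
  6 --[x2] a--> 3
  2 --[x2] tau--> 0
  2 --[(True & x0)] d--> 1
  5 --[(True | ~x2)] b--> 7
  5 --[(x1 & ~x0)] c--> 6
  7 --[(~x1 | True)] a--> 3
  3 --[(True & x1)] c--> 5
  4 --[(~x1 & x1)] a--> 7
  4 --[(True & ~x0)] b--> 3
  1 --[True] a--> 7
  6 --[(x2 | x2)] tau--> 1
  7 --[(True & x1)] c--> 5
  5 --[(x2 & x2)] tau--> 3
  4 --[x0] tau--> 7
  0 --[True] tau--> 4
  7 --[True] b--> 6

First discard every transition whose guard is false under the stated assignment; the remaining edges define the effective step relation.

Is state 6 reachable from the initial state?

Answer: REACHABLE

Analysis:
After dropping false guards: 8 live edges.
Layer 0: {0}
Layer 1: {4}  total {0,4}
Layer 2: {7}  total {0,4,7}
Layer 3: {3,6}  total {0,3,4,6,7}
Layer 4: {5}  total {0,3,4,5,6,7}
Reach set: {0,3,4,5,6,7}
witness 6: tau·tau·b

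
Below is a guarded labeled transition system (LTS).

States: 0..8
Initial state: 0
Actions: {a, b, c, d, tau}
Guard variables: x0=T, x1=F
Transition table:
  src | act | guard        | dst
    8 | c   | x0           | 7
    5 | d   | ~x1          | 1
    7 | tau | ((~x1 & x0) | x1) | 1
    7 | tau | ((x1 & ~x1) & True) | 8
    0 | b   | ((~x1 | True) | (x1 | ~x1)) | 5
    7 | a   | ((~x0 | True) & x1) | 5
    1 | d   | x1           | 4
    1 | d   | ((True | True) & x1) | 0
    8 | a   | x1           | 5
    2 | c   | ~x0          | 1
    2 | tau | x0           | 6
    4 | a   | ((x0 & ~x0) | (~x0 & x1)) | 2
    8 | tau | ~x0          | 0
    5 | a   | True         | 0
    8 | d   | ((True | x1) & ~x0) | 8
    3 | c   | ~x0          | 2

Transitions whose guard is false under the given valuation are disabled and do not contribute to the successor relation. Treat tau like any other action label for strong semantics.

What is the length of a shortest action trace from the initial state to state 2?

BFS to 2:
  depth 0: {0}
  depth 1: {5}
  depth 2: {1}
2 never appears.

Answer: UNREACHABLE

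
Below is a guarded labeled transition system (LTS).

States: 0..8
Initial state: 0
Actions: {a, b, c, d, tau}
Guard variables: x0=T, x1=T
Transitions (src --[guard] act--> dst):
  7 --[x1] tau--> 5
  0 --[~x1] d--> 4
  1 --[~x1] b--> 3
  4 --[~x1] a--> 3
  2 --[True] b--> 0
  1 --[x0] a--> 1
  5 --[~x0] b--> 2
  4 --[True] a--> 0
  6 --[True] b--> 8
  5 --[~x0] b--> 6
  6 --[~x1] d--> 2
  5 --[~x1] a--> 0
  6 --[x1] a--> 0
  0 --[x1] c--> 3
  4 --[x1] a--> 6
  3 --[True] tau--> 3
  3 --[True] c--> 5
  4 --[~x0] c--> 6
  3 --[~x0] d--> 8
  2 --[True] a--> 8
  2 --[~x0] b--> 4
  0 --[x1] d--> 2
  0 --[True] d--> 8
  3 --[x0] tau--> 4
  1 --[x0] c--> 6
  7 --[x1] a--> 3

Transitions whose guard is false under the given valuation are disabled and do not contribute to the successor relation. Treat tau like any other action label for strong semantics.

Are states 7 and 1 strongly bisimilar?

Answer: NOT BISIMILAR

Trace:
Compute ~ classes (split until stable):
  π0 = {{0,1,2,3,4,5,6,7,8}}
  π1 = {{0},{1},{2,6},{3},{4},{5,8},{7}}
  π2 = {{0},{1},{2},{3},{4},{5,8},{6},{7}}
8 equivalence class(es) (converged in 3)
class of 7: {7}; class of 1: {1}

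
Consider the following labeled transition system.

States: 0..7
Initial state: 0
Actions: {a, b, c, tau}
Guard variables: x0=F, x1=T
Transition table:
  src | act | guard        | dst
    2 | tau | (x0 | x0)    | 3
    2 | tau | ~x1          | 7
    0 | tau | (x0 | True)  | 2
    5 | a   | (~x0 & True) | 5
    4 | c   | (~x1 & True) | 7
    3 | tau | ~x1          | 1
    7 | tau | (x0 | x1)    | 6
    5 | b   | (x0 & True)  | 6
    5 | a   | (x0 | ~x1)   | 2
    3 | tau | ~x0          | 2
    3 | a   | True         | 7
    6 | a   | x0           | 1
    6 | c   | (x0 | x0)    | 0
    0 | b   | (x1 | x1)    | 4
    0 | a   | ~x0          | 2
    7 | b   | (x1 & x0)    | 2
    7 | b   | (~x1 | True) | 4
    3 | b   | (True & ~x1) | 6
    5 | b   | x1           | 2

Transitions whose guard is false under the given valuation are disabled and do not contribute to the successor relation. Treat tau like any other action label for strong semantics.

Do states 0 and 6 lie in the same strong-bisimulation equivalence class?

Answer: NOT BISIMILAR

Trace:
Refine partition for ~:
  π0 = {{0,1,2,3,4,5,6,7}}
  π1 = {{0},{1,2,4,6},{3},{5},{7}}
Fixed point at round 2; 5 class(es).
[0]={0}  [6]={1,2,4,6}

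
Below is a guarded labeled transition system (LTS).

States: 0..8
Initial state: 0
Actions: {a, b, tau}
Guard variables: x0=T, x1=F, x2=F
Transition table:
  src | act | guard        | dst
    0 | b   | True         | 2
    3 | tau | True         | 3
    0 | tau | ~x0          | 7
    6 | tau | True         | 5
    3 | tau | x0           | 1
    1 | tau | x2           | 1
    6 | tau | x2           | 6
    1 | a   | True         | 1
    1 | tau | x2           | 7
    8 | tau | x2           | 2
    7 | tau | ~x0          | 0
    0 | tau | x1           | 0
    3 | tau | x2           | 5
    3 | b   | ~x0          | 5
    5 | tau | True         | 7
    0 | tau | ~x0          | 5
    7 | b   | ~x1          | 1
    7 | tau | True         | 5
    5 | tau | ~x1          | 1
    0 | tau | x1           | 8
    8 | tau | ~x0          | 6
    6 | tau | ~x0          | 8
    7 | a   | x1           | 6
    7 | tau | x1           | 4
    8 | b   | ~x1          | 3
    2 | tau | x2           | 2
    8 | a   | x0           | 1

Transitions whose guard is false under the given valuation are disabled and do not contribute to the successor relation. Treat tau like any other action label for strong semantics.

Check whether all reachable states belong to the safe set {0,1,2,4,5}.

Answer: INVARIANT HOLDS

Trace:
Safe = {0,1,2,4,5}
Reach set: {0,2}
  0: safe
  2: safe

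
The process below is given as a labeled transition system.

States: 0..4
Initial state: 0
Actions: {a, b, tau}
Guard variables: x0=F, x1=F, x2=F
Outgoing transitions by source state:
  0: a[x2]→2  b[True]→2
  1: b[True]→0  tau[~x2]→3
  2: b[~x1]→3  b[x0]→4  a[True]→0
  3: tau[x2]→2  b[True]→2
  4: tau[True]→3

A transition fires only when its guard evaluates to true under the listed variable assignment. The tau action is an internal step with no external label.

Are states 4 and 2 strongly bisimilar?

Answer: NOT BISIMILAR

Analysis:
Refine partition for ~:
  round 0: {{0,1,2,3,4}}
  round 1: {{0,3},{1},{2},{4}}
stable after 2 split(s): 4 block(s)
4∈{4}, 2∈{2}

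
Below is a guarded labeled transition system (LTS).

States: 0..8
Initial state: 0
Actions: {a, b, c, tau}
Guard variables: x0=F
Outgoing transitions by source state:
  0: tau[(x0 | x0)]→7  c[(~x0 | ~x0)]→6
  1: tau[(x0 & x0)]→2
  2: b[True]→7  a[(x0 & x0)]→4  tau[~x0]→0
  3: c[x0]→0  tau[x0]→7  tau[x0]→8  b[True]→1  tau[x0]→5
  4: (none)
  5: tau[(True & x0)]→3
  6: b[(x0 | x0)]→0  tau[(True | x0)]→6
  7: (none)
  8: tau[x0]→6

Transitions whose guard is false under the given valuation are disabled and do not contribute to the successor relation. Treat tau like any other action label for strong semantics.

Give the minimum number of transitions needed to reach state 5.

Answer: UNREACHABLE

Trace:
Breadth-first toward 5:
  L0 = {0}
  L1 = {6}
5 never appears.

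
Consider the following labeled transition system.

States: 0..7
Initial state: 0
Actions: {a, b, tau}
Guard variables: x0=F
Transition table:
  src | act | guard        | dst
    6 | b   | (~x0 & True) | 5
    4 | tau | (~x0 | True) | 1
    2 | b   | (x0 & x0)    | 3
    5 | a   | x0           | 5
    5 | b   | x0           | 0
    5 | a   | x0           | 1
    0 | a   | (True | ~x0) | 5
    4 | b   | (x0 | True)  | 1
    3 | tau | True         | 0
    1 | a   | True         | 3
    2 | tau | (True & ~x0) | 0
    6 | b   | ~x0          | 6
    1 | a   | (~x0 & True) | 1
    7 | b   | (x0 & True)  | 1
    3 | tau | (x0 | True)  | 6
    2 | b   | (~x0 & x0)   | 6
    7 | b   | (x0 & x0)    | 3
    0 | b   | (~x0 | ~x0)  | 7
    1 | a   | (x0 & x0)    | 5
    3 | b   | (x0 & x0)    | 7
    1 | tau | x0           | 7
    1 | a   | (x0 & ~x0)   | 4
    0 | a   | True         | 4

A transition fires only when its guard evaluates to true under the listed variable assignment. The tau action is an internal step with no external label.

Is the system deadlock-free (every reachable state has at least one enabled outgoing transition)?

Reachable = {0,1,3,4,5,6,7}
  0: a→4  a→5  b→7  [3 exit(s)]
  1: a→1  a→3  [2 exit(s)]
  3: tau→0  tau→6  [2 exit(s)]
  4: b→1  tau→1  [2 exit(s)]
  5: ∅  [no exit]
  6: b→5  b→6  [2 exit(s)]
  7: ∅  [no exit]
trace reaching 5: a

Answer: DEADLOCK at state 5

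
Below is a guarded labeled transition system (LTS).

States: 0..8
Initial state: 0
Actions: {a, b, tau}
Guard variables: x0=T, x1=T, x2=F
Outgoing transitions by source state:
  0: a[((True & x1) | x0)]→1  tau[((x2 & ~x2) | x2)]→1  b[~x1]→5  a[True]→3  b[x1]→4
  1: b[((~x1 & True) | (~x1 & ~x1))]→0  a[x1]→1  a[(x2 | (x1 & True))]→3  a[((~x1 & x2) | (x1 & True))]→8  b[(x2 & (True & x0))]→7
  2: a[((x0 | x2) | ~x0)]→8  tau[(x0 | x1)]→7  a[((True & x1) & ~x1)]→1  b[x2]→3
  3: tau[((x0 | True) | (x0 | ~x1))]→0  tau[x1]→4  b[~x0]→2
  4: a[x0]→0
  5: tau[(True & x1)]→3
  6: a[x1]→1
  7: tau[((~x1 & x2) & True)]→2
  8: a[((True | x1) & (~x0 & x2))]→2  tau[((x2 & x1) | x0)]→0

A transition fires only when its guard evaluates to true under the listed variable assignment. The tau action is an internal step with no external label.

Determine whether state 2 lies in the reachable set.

Answer: UNREACHABLE

Working:
14 transition(s) survive guard evaluation.
depth 0: {0}
depth 1: {1,3,4}  now seen {0,1,3,4}
depth 2: {8}  now seen {0,1,3,4,8}
Reachable = {0,1,3,4,8}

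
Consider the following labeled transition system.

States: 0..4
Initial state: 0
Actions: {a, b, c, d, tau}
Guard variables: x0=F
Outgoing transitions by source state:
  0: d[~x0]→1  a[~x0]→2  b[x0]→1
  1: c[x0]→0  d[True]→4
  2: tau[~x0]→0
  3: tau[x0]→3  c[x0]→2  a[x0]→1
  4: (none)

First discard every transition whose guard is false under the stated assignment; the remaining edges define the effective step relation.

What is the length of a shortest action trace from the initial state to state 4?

BFS to 4:
  depth 0: {0}
  depth 1: {1,2}
  depth 2: {4}
first hit 4 at d=2 via d·d

Answer: 2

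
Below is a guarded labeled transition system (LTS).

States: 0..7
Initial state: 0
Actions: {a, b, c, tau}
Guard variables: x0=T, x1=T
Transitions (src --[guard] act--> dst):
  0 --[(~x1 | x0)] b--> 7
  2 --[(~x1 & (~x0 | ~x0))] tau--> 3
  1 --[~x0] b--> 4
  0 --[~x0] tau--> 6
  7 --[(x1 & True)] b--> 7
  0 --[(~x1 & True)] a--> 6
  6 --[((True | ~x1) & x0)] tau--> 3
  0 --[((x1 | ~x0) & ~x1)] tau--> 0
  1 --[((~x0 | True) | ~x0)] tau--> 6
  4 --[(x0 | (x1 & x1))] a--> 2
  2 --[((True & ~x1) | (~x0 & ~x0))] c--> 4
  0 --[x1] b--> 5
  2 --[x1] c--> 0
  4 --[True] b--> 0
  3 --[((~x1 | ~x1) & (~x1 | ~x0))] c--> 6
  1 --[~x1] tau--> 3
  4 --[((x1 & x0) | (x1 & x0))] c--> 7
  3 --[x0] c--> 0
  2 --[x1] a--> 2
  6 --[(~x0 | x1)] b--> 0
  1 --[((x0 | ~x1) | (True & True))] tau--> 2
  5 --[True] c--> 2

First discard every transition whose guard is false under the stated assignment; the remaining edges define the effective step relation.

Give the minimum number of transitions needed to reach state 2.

Layered search for 2:
  Layer 0: {0}
  Layer 1: {5,7}
  Layer 2: {2}
2 enters at depth 2; path b·c

Answer: 2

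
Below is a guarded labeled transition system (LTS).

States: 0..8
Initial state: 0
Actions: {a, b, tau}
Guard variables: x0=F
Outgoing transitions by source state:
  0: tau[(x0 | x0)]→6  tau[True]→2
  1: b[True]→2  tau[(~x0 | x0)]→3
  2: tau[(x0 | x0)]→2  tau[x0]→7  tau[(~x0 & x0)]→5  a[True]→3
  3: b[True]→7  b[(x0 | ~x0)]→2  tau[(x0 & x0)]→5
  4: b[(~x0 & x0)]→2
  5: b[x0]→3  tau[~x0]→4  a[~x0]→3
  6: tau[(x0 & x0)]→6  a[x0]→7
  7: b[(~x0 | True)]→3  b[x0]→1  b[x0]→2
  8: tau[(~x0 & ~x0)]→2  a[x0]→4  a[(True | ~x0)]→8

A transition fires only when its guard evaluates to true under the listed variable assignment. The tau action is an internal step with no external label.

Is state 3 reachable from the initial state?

Answer: REACHABLE

Trace:
After dropping false guards: 11 live edges.
depth 0: {0}
depth 1: {2}  cumulative {0,2}
depth 2: {3}  cumulative {0,2,3}
depth 3: {7}  cumulative {0,2,3,7}
Reachable = {0,2,3,7}
Path to 3: tau·a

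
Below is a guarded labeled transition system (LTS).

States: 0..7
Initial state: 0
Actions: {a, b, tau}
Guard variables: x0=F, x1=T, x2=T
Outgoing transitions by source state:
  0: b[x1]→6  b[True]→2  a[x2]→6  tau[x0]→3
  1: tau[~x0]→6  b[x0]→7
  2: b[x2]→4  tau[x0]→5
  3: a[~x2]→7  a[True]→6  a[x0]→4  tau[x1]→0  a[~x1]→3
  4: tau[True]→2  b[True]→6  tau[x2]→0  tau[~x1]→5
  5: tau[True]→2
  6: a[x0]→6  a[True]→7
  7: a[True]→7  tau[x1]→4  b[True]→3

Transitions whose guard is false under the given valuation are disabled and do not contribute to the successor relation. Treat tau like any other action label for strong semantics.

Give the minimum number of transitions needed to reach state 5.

Answer: UNREACHABLE

Analysis:
Breadth-first toward 5:
  Layer 0: {0}
  Layer 1: {2,6}
  Layer 2: {4,7}
  Layer 3: {3}
5 never appears.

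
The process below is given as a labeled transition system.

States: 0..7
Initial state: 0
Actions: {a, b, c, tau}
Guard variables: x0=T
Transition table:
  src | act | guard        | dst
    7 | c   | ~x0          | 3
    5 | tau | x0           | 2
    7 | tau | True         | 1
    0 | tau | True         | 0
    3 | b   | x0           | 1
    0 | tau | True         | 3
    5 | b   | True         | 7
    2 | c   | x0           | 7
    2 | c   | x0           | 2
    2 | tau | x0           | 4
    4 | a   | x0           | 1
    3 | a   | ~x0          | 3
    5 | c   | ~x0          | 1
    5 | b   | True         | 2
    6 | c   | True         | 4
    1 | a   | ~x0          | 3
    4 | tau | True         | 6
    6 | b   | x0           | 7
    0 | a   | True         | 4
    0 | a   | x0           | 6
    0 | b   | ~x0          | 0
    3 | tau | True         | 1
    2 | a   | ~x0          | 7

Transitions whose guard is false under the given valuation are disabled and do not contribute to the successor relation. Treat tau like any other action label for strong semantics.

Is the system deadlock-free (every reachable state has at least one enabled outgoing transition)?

R = {0,1,3,4,6,7}
  0: a→4  a→6  tau→0  tau→3  [deg 4]
  1: ∅  [no exit]
  3: b→1  tau→1  [deg 2]
  4: a→1  tau→6  [deg 2]
  6: b→7  c→4  [deg 2]
  7: tau→1  [deg 1]
Path to 1: tau·b

Answer: DEADLOCK at state 1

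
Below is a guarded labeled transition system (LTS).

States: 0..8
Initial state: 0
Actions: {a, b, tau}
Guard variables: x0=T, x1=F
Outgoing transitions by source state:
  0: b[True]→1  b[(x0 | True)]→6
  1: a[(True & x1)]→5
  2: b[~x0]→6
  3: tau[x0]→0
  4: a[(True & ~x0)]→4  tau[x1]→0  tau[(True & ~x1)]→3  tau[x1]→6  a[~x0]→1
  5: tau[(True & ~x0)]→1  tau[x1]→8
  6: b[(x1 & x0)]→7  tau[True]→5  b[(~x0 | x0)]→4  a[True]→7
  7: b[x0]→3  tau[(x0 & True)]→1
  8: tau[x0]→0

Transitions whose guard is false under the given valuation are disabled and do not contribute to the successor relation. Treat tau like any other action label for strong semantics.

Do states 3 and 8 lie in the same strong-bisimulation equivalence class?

Bisimulation quotient by refinement:
  P[0] = {{0,1,2,3,4,5,6,7,8}}
  P[1] = {{0},{1,2,5},{3,4,8},{6},{7}}
  P[2] = {{0},{1,2,5},{3,8},{4},{6},{7}}
stable after 3 split(s): 6 block(s)
3∈{3,8}, 8∈{3,8}

Answer: BISIMILAR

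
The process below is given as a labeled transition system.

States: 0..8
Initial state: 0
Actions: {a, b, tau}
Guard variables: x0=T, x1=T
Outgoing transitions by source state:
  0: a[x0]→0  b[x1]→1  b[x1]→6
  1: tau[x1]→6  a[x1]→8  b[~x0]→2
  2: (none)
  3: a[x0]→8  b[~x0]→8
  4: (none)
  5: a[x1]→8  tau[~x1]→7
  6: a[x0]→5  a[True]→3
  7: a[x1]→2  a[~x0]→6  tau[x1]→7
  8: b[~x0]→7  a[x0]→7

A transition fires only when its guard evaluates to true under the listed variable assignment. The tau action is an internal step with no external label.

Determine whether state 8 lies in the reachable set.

After dropping false guards: 12 live edges.
depth 0: {0}
depth 1: {1,6}  total {0,1,6}
depth 2: {3,5,8}  total {0,1,3,5,6,8}
depth 3: {7}  total {0,1,3,5,6,7,8}
depth 4: {2}  total {0,1,2,3,5,6,7,8}
Reachable = {0,1,2,3,5,6,7,8}
trace reaching 8: b·a

Answer: REACHABLE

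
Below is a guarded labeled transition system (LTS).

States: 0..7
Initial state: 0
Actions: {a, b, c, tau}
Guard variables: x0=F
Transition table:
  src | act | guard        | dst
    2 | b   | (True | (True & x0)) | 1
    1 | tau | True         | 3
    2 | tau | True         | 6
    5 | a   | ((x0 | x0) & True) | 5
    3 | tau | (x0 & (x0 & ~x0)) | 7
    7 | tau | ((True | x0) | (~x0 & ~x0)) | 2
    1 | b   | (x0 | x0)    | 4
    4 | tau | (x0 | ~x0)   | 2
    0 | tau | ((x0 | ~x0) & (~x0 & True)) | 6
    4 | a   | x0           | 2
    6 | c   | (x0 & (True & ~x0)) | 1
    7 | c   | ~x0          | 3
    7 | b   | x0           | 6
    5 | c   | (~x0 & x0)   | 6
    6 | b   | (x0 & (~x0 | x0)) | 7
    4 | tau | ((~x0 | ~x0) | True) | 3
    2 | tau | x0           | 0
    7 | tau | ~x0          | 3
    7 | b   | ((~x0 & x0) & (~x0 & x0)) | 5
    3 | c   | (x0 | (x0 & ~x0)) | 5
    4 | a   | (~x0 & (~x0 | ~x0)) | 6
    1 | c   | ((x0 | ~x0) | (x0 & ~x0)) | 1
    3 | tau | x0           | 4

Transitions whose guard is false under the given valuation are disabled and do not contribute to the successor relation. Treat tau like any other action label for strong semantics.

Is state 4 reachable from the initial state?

11 transition(s) survive guard evaluation.
Layer 0: {0}
Layer 1: {6}  cumulative {0,6}
Reach set: {0,6}

Answer: UNREACHABLE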